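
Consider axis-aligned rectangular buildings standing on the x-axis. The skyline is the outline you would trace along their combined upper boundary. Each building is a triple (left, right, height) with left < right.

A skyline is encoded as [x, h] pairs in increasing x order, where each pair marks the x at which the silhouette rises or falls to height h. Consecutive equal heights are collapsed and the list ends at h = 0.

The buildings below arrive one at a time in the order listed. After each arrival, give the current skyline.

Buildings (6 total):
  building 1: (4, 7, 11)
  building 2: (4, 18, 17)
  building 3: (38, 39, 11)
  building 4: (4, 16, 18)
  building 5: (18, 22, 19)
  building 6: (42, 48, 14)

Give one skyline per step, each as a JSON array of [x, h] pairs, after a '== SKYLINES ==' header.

== SKYLINES ==
[[4,11],[7,0]]
[[4,17],[18,0]]
[[4,17],[18,0],[38,11],[39,0]]
[[4,18],[16,17],[18,0],[38,11],[39,0]]
[[4,18],[16,17],[18,19],[22,0],[38,11],[39,0]]
[[4,18],[16,17],[18,19],[22,0],[38,11],[39,0],[42,14],[48,0]]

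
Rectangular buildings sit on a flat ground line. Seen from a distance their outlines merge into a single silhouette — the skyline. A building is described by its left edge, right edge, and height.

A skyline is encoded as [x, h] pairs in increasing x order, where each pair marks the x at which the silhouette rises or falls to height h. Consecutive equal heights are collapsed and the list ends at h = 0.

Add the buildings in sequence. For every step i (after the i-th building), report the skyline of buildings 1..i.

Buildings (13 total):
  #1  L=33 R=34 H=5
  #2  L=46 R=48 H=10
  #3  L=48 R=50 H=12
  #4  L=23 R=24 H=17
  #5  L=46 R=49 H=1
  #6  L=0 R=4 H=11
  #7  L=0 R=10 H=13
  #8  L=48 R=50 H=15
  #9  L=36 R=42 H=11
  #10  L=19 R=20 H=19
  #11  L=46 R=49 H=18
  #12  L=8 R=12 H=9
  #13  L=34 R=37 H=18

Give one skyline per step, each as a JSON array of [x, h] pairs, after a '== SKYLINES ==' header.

== SKYLINES ==
[[33,5],[34,0]]
[[33,5],[34,0],[46,10],[48,0]]
[[33,5],[34,0],[46,10],[48,12],[50,0]]
[[23,17],[24,0],[33,5],[34,0],[46,10],[48,12],[50,0]]
[[23,17],[24,0],[33,5],[34,0],[46,10],[48,12],[50,0]]
[[0,11],[4,0],[23,17],[24,0],[33,5],[34,0],[46,10],[48,12],[50,0]]
[[0,13],[10,0],[23,17],[24,0],[33,5],[34,0],[46,10],[48,12],[50,0]]
[[0,13],[10,0],[23,17],[24,0],[33,5],[34,0],[46,10],[48,15],[50,0]]
[[0,13],[10,0],[23,17],[24,0],[33,5],[34,0],[36,11],[42,0],[46,10],[48,15],[50,0]]
[[0,13],[10,0],[19,19],[20,0],[23,17],[24,0],[33,5],[34,0],[36,11],[42,0],[46,10],[48,15],[50,0]]
[[0,13],[10,0],[19,19],[20,0],[23,17],[24,0],[33,5],[34,0],[36,11],[42,0],[46,18],[49,15],[50,0]]
[[0,13],[10,9],[12,0],[19,19],[20,0],[23,17],[24,0],[33,5],[34,0],[36,11],[42,0],[46,18],[49,15],[50,0]]
[[0,13],[10,9],[12,0],[19,19],[20,0],[23,17],[24,0],[33,5],[34,18],[37,11],[42,0],[46,18],[49,15],[50,0]]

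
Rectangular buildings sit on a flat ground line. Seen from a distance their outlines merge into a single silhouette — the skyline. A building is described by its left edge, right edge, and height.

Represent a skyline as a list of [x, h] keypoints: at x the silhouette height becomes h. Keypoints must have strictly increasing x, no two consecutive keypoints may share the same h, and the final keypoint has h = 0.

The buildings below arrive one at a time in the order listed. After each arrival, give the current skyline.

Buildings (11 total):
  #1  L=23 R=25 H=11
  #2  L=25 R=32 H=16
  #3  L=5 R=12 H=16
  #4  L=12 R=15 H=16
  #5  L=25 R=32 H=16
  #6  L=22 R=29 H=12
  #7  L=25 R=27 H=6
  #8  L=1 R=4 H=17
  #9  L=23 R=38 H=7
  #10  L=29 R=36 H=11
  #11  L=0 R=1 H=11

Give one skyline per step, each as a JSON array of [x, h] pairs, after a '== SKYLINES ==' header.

== SKYLINES ==
[[23,11],[25,0]]
[[23,11],[25,16],[32,0]]
[[5,16],[12,0],[23,11],[25,16],[32,0]]
[[5,16],[15,0],[23,11],[25,16],[32,0]]
[[5,16],[15,0],[23,11],[25,16],[32,0]]
[[5,16],[15,0],[22,12],[25,16],[32,0]]
[[5,16],[15,0],[22,12],[25,16],[32,0]]
[[1,17],[4,0],[5,16],[15,0],[22,12],[25,16],[32,0]]
[[1,17],[4,0],[5,16],[15,0],[22,12],[25,16],[32,7],[38,0]]
[[1,17],[4,0],[5,16],[15,0],[22,12],[25,16],[32,11],[36,7],[38,0]]
[[0,11],[1,17],[4,0],[5,16],[15,0],[22,12],[25,16],[32,11],[36,7],[38,0]]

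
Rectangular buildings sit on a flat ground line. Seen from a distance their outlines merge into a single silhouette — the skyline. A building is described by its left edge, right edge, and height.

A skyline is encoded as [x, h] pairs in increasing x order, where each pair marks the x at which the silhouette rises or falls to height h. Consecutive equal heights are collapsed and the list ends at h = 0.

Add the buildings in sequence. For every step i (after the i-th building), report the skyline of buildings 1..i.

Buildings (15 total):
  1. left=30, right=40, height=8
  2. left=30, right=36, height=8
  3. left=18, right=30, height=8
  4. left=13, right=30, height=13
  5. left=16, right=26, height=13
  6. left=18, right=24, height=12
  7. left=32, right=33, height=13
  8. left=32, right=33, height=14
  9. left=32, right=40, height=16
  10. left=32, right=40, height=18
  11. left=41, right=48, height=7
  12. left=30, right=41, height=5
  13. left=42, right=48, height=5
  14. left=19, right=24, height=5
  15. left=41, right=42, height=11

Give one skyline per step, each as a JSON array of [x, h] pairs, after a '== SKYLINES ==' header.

== SKYLINES ==
[[30,8],[40,0]]
[[30,8],[40,0]]
[[18,8],[40,0]]
[[13,13],[30,8],[40,0]]
[[13,13],[30,8],[40,0]]
[[13,13],[30,8],[40,0]]
[[13,13],[30,8],[32,13],[33,8],[40,0]]
[[13,13],[30,8],[32,14],[33,8],[40,0]]
[[13,13],[30,8],[32,16],[40,0]]
[[13,13],[30,8],[32,18],[40,0]]
[[13,13],[30,8],[32,18],[40,0],[41,7],[48,0]]
[[13,13],[30,8],[32,18],[40,5],[41,7],[48,0]]
[[13,13],[30,8],[32,18],[40,5],[41,7],[48,0]]
[[13,13],[30,8],[32,18],[40,5],[41,7],[48,0]]
[[13,13],[30,8],[32,18],[40,5],[41,11],[42,7],[48,0]]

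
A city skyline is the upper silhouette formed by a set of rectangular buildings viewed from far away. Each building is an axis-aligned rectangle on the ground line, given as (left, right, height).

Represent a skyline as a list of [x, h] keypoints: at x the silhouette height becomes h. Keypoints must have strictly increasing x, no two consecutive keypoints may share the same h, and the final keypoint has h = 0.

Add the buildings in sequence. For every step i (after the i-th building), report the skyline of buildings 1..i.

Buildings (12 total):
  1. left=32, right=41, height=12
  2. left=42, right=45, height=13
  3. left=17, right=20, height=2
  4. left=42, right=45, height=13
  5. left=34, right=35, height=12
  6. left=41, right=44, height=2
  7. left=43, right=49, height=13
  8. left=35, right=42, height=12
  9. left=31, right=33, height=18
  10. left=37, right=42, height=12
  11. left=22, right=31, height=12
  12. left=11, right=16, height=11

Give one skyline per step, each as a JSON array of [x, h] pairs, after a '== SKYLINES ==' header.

== SKYLINES ==
[[32,12],[41,0]]
[[32,12],[41,0],[42,13],[45,0]]
[[17,2],[20,0],[32,12],[41,0],[42,13],[45,0]]
[[17,2],[20,0],[32,12],[41,0],[42,13],[45,0]]
[[17,2],[20,0],[32,12],[41,0],[42,13],[45,0]]
[[17,2],[20,0],[32,12],[41,2],[42,13],[45,0]]
[[17,2],[20,0],[32,12],[41,2],[42,13],[49,0]]
[[17,2],[20,0],[32,12],[42,13],[49,0]]
[[17,2],[20,0],[31,18],[33,12],[42,13],[49,0]]
[[17,2],[20,0],[31,18],[33,12],[42,13],[49,0]]
[[17,2],[20,0],[22,12],[31,18],[33,12],[42,13],[49,0]]
[[11,11],[16,0],[17,2],[20,0],[22,12],[31,18],[33,12],[42,13],[49,0]]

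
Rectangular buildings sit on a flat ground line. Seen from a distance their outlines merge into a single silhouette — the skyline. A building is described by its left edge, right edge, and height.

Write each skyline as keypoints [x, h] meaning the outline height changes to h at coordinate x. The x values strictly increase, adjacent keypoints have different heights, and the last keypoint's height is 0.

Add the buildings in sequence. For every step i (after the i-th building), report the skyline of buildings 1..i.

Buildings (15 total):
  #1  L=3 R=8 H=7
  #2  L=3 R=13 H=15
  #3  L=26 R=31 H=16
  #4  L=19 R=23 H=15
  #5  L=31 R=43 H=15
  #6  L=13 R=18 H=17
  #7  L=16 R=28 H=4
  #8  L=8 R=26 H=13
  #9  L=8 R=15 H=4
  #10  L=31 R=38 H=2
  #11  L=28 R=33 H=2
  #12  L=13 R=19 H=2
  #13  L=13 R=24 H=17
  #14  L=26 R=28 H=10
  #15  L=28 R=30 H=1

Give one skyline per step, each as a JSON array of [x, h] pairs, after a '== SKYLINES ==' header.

== SKYLINES ==
[[3,7],[8,0]]
[[3,15],[13,0]]
[[3,15],[13,0],[26,16],[31,0]]
[[3,15],[13,0],[19,15],[23,0],[26,16],[31,0]]
[[3,15],[13,0],[19,15],[23,0],[26,16],[31,15],[43,0]]
[[3,15],[13,17],[18,0],[19,15],[23,0],[26,16],[31,15],[43,0]]
[[3,15],[13,17],[18,4],[19,15],[23,4],[26,16],[31,15],[43,0]]
[[3,15],[13,17],[18,13],[19,15],[23,13],[26,16],[31,15],[43,0]]
[[3,15],[13,17],[18,13],[19,15],[23,13],[26,16],[31,15],[43,0]]
[[3,15],[13,17],[18,13],[19,15],[23,13],[26,16],[31,15],[43,0]]
[[3,15],[13,17],[18,13],[19,15],[23,13],[26,16],[31,15],[43,0]]
[[3,15],[13,17],[18,13],[19,15],[23,13],[26,16],[31,15],[43,0]]
[[3,15],[13,17],[24,13],[26,16],[31,15],[43,0]]
[[3,15],[13,17],[24,13],[26,16],[31,15],[43,0]]
[[3,15],[13,17],[24,13],[26,16],[31,15],[43,0]]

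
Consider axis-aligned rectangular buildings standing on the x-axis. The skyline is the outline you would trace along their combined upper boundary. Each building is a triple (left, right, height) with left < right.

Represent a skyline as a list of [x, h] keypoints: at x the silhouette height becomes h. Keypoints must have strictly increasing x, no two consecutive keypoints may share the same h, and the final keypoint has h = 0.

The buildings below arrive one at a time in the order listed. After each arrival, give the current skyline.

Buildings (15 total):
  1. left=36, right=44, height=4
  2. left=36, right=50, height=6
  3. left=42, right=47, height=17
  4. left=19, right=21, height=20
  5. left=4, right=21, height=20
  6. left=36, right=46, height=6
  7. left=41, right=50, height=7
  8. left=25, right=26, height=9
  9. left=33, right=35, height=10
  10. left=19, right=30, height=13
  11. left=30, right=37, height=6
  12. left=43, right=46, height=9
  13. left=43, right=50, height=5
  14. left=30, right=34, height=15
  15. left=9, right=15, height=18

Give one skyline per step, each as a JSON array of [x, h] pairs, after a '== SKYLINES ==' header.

== SKYLINES ==
[[36,4],[44,0]]
[[36,6],[50,0]]
[[36,6],[42,17],[47,6],[50,0]]
[[19,20],[21,0],[36,6],[42,17],[47,6],[50,0]]
[[4,20],[21,0],[36,6],[42,17],[47,6],[50,0]]
[[4,20],[21,0],[36,6],[42,17],[47,6],[50,0]]
[[4,20],[21,0],[36,6],[41,7],[42,17],[47,7],[50,0]]
[[4,20],[21,0],[25,9],[26,0],[36,6],[41,7],[42,17],[47,7],[50,0]]
[[4,20],[21,0],[25,9],[26,0],[33,10],[35,0],[36,6],[41,7],[42,17],[47,7],[50,0]]
[[4,20],[21,13],[30,0],[33,10],[35,0],[36,6],[41,7],[42,17],[47,7],[50,0]]
[[4,20],[21,13],[30,6],[33,10],[35,6],[41,7],[42,17],[47,7],[50,0]]
[[4,20],[21,13],[30,6],[33,10],[35,6],[41,7],[42,17],[47,7],[50,0]]
[[4,20],[21,13],[30,6],[33,10],[35,6],[41,7],[42,17],[47,7],[50,0]]
[[4,20],[21,13],[30,15],[34,10],[35,6],[41,7],[42,17],[47,7],[50,0]]
[[4,20],[21,13],[30,15],[34,10],[35,6],[41,7],[42,17],[47,7],[50,0]]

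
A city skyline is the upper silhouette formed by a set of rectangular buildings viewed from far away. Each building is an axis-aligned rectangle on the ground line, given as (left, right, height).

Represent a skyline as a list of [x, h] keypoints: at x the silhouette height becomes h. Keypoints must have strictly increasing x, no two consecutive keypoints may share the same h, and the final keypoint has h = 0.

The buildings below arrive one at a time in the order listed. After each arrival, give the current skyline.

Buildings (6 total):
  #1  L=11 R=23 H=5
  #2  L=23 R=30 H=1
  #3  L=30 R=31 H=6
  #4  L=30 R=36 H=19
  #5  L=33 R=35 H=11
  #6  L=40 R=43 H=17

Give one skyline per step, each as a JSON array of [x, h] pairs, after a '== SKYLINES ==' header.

== SKYLINES ==
[[11,5],[23,0]]
[[11,5],[23,1],[30,0]]
[[11,5],[23,1],[30,6],[31,0]]
[[11,5],[23,1],[30,19],[36,0]]
[[11,5],[23,1],[30,19],[36,0]]
[[11,5],[23,1],[30,19],[36,0],[40,17],[43,0]]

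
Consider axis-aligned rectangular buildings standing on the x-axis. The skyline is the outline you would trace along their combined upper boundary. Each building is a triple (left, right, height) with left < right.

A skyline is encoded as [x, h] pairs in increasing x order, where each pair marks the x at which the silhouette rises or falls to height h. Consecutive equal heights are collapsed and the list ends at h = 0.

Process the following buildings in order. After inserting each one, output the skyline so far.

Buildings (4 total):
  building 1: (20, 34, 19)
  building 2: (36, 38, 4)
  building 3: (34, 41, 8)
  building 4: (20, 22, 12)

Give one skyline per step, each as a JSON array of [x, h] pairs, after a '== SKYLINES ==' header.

== SKYLINES ==
[[20,19],[34,0]]
[[20,19],[34,0],[36,4],[38,0]]
[[20,19],[34,8],[41,0]]
[[20,19],[34,8],[41,0]]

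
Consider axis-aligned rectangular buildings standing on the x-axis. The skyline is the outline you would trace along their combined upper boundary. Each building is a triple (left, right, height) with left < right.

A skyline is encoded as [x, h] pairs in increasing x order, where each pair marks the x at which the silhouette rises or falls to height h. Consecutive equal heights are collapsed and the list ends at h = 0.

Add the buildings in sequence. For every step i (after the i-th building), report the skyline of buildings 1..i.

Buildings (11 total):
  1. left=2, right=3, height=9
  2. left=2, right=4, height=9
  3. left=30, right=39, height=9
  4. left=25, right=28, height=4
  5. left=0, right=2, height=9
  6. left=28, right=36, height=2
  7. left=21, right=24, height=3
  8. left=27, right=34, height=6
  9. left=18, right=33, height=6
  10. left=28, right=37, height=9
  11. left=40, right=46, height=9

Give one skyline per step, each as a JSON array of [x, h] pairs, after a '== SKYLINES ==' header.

== SKYLINES ==
[[2,9],[3,0]]
[[2,9],[4,0]]
[[2,9],[4,0],[30,9],[39,0]]
[[2,9],[4,0],[25,4],[28,0],[30,9],[39,0]]
[[0,9],[4,0],[25,4],[28,0],[30,9],[39,0]]
[[0,9],[4,0],[25,4],[28,2],[30,9],[39,0]]
[[0,9],[4,0],[21,3],[24,0],[25,4],[28,2],[30,9],[39,0]]
[[0,9],[4,0],[21,3],[24,0],[25,4],[27,6],[30,9],[39,0]]
[[0,9],[4,0],[18,6],[30,9],[39,0]]
[[0,9],[4,0],[18,6],[28,9],[39,0]]
[[0,9],[4,0],[18,6],[28,9],[39,0],[40,9],[46,0]]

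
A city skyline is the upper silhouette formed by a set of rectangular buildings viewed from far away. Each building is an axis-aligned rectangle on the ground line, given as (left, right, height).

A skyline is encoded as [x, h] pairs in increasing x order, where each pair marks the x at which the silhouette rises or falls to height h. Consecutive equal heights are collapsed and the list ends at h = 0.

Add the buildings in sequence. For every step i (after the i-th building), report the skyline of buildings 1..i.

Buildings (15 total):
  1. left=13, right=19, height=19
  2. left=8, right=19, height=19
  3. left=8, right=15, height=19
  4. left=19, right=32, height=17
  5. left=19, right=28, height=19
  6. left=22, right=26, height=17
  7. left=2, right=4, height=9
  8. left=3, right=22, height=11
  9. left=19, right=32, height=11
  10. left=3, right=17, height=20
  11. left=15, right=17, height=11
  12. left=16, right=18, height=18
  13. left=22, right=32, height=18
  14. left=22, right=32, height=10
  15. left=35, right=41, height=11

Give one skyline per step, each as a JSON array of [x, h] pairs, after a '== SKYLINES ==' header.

== SKYLINES ==
[[13,19],[19,0]]
[[8,19],[19,0]]
[[8,19],[19,0]]
[[8,19],[19,17],[32,0]]
[[8,19],[28,17],[32,0]]
[[8,19],[28,17],[32,0]]
[[2,9],[4,0],[8,19],[28,17],[32,0]]
[[2,9],[3,11],[8,19],[28,17],[32,0]]
[[2,9],[3,11],[8,19],[28,17],[32,0]]
[[2,9],[3,20],[17,19],[28,17],[32,0]]
[[2,9],[3,20],[17,19],[28,17],[32,0]]
[[2,9],[3,20],[17,19],[28,17],[32,0]]
[[2,9],[3,20],[17,19],[28,18],[32,0]]
[[2,9],[3,20],[17,19],[28,18],[32,0]]
[[2,9],[3,20],[17,19],[28,18],[32,0],[35,11],[41,0]]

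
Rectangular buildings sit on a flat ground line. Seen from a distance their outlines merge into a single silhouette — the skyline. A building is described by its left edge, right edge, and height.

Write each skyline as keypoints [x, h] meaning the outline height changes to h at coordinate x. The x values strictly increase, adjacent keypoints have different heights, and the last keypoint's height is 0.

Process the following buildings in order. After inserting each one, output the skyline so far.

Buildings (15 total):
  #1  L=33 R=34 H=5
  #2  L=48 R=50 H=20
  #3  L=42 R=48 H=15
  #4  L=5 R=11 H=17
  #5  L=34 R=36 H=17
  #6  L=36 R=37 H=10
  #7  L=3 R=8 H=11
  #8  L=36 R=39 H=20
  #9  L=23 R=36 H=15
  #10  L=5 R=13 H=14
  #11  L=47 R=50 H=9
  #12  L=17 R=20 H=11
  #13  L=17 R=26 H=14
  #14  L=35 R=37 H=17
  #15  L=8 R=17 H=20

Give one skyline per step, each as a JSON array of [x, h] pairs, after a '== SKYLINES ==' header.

== SKYLINES ==
[[33,5],[34,0]]
[[33,5],[34,0],[48,20],[50,0]]
[[33,5],[34,0],[42,15],[48,20],[50,0]]
[[5,17],[11,0],[33,5],[34,0],[42,15],[48,20],[50,0]]
[[5,17],[11,0],[33,5],[34,17],[36,0],[42,15],[48,20],[50,0]]
[[5,17],[11,0],[33,5],[34,17],[36,10],[37,0],[42,15],[48,20],[50,0]]
[[3,11],[5,17],[11,0],[33,5],[34,17],[36,10],[37,0],[42,15],[48,20],[50,0]]
[[3,11],[5,17],[11,0],[33,5],[34,17],[36,20],[39,0],[42,15],[48,20],[50,0]]
[[3,11],[5,17],[11,0],[23,15],[34,17],[36,20],[39,0],[42,15],[48,20],[50,0]]
[[3,11],[5,17],[11,14],[13,0],[23,15],[34,17],[36,20],[39,0],[42,15],[48,20],[50,0]]
[[3,11],[5,17],[11,14],[13,0],[23,15],[34,17],[36,20],[39,0],[42,15],[48,20],[50,0]]
[[3,11],[5,17],[11,14],[13,0],[17,11],[20,0],[23,15],[34,17],[36,20],[39,0],[42,15],[48,20],[50,0]]
[[3,11],[5,17],[11,14],[13,0],[17,14],[23,15],[34,17],[36,20],[39,0],[42,15],[48,20],[50,0]]
[[3,11],[5,17],[11,14],[13,0],[17,14],[23,15],[34,17],[36,20],[39,0],[42,15],[48,20],[50,0]]
[[3,11],[5,17],[8,20],[17,14],[23,15],[34,17],[36,20],[39,0],[42,15],[48,20],[50,0]]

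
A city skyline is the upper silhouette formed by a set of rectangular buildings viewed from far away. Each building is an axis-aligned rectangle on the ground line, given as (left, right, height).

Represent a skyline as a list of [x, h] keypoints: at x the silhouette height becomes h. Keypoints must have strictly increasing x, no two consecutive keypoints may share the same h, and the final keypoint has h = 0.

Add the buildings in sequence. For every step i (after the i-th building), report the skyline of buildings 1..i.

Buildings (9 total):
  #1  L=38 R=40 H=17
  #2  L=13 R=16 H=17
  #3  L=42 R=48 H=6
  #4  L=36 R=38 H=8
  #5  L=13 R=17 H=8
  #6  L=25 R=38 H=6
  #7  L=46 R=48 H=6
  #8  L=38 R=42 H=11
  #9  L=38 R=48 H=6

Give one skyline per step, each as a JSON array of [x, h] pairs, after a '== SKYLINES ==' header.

== SKYLINES ==
[[38,17],[40,0]]
[[13,17],[16,0],[38,17],[40,0]]
[[13,17],[16,0],[38,17],[40,0],[42,6],[48,0]]
[[13,17],[16,0],[36,8],[38,17],[40,0],[42,6],[48,0]]
[[13,17],[16,8],[17,0],[36,8],[38,17],[40,0],[42,6],[48,0]]
[[13,17],[16,8],[17,0],[25,6],[36,8],[38,17],[40,0],[42,6],[48,0]]
[[13,17],[16,8],[17,0],[25,6],[36,8],[38,17],[40,0],[42,6],[48,0]]
[[13,17],[16,8],[17,0],[25,6],[36,8],[38,17],[40,11],[42,6],[48,0]]
[[13,17],[16,8],[17,0],[25,6],[36,8],[38,17],[40,11],[42,6],[48,0]]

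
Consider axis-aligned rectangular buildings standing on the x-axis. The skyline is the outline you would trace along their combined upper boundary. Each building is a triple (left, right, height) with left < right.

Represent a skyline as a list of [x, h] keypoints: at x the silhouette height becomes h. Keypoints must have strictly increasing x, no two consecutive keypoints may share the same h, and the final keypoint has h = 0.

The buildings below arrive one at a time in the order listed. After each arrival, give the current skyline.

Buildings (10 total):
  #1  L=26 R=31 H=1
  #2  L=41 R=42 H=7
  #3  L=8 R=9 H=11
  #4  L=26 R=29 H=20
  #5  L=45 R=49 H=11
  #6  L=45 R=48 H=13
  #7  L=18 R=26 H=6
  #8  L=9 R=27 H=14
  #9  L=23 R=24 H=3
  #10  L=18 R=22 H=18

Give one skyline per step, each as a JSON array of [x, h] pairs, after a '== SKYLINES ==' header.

== SKYLINES ==
[[26,1],[31,0]]
[[26,1],[31,0],[41,7],[42,0]]
[[8,11],[9,0],[26,1],[31,0],[41,7],[42,0]]
[[8,11],[9,0],[26,20],[29,1],[31,0],[41,7],[42,0]]
[[8,11],[9,0],[26,20],[29,1],[31,0],[41,7],[42,0],[45,11],[49,0]]
[[8,11],[9,0],[26,20],[29,1],[31,0],[41,7],[42,0],[45,13],[48,11],[49,0]]
[[8,11],[9,0],[18,6],[26,20],[29,1],[31,0],[41,7],[42,0],[45,13],[48,11],[49,0]]
[[8,11],[9,14],[26,20],[29,1],[31,0],[41,7],[42,0],[45,13],[48,11],[49,0]]
[[8,11],[9,14],[26,20],[29,1],[31,0],[41,7],[42,0],[45,13],[48,11],[49,0]]
[[8,11],[9,14],[18,18],[22,14],[26,20],[29,1],[31,0],[41,7],[42,0],[45,13],[48,11],[49,0]]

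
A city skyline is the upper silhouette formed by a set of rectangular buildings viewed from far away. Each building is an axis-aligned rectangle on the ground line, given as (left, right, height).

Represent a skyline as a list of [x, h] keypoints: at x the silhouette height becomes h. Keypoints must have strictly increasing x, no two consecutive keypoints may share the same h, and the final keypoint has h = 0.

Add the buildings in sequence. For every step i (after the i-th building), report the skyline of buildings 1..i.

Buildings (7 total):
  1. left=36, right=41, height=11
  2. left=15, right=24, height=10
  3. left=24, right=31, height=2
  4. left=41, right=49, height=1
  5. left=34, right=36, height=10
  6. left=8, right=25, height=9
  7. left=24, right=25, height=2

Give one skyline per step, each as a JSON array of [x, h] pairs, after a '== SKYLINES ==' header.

== SKYLINES ==
[[36,11],[41,0]]
[[15,10],[24,0],[36,11],[41,0]]
[[15,10],[24,2],[31,0],[36,11],[41,0]]
[[15,10],[24,2],[31,0],[36,11],[41,1],[49,0]]
[[15,10],[24,2],[31,0],[34,10],[36,11],[41,1],[49,0]]
[[8,9],[15,10],[24,9],[25,2],[31,0],[34,10],[36,11],[41,1],[49,0]]
[[8,9],[15,10],[24,9],[25,2],[31,0],[34,10],[36,11],[41,1],[49,0]]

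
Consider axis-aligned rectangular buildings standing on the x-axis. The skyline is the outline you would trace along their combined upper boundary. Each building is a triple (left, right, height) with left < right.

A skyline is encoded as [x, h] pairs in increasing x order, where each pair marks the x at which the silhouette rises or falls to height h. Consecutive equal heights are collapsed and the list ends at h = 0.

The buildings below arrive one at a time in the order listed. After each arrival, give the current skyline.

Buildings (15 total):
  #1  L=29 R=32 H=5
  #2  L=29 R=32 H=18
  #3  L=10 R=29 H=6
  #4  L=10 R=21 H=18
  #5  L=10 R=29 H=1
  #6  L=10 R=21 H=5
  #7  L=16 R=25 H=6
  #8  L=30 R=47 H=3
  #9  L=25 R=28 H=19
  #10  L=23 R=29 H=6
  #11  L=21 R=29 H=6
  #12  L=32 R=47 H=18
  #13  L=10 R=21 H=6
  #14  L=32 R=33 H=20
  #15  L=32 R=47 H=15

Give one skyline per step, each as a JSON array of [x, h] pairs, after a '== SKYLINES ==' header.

== SKYLINES ==
[[29,5],[32,0]]
[[29,18],[32,0]]
[[10,6],[29,18],[32,0]]
[[10,18],[21,6],[29,18],[32,0]]
[[10,18],[21,6],[29,18],[32,0]]
[[10,18],[21,6],[29,18],[32,0]]
[[10,18],[21,6],[29,18],[32,0]]
[[10,18],[21,6],[29,18],[32,3],[47,0]]
[[10,18],[21,6],[25,19],[28,6],[29,18],[32,3],[47,0]]
[[10,18],[21,6],[25,19],[28,6],[29,18],[32,3],[47,0]]
[[10,18],[21,6],[25,19],[28,6],[29,18],[32,3],[47,0]]
[[10,18],[21,6],[25,19],[28,6],[29,18],[47,0]]
[[10,18],[21,6],[25,19],[28,6],[29,18],[47,0]]
[[10,18],[21,6],[25,19],[28,6],[29,18],[32,20],[33,18],[47,0]]
[[10,18],[21,6],[25,19],[28,6],[29,18],[32,20],[33,18],[47,0]]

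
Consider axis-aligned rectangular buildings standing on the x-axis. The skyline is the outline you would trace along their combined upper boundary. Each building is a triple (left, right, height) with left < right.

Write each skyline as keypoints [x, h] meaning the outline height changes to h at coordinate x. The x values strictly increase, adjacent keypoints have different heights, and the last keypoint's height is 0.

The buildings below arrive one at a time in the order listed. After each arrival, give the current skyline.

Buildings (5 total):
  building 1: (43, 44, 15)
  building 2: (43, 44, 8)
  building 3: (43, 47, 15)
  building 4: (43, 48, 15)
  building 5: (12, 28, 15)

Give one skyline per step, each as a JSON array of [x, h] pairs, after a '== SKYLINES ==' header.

== SKYLINES ==
[[43,15],[44,0]]
[[43,15],[44,0]]
[[43,15],[47,0]]
[[43,15],[48,0]]
[[12,15],[28,0],[43,15],[48,0]]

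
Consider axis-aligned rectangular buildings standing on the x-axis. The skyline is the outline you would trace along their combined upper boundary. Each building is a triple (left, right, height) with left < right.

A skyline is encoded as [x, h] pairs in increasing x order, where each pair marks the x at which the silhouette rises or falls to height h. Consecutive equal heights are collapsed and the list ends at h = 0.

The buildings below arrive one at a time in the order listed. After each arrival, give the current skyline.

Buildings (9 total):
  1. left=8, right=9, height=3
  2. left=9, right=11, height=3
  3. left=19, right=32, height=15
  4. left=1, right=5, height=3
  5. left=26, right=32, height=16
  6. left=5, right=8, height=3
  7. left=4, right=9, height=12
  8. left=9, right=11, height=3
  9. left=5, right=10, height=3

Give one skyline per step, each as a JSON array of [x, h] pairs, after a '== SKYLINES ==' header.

== SKYLINES ==
[[8,3],[9,0]]
[[8,3],[11,0]]
[[8,3],[11,0],[19,15],[32,0]]
[[1,3],[5,0],[8,3],[11,0],[19,15],[32,0]]
[[1,3],[5,0],[8,3],[11,0],[19,15],[26,16],[32,0]]
[[1,3],[11,0],[19,15],[26,16],[32,0]]
[[1,3],[4,12],[9,3],[11,0],[19,15],[26,16],[32,0]]
[[1,3],[4,12],[9,3],[11,0],[19,15],[26,16],[32,0]]
[[1,3],[4,12],[9,3],[11,0],[19,15],[26,16],[32,0]]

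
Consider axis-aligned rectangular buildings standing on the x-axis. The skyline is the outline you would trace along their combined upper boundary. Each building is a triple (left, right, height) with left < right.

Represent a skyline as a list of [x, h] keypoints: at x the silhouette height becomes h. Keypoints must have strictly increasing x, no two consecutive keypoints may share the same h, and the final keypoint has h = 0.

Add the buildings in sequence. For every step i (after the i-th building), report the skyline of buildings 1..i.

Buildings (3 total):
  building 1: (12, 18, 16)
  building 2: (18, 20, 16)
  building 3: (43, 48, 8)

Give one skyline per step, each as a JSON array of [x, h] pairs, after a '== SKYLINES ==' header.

== SKYLINES ==
[[12,16],[18,0]]
[[12,16],[20,0]]
[[12,16],[20,0],[43,8],[48,0]]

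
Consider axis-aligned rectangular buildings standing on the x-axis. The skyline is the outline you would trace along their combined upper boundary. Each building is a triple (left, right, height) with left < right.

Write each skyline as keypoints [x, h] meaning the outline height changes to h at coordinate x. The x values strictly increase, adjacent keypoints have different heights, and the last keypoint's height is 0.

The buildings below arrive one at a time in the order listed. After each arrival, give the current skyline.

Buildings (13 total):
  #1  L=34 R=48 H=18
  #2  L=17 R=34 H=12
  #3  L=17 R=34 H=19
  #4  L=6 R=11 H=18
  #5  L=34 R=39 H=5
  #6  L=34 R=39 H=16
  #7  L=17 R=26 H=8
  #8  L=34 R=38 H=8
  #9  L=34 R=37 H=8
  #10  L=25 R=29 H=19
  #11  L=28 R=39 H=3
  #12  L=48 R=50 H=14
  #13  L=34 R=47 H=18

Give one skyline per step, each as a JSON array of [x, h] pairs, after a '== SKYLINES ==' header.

== SKYLINES ==
[[34,18],[48,0]]
[[17,12],[34,18],[48,0]]
[[17,19],[34,18],[48,0]]
[[6,18],[11,0],[17,19],[34,18],[48,0]]
[[6,18],[11,0],[17,19],[34,18],[48,0]]
[[6,18],[11,0],[17,19],[34,18],[48,0]]
[[6,18],[11,0],[17,19],[34,18],[48,0]]
[[6,18],[11,0],[17,19],[34,18],[48,0]]
[[6,18],[11,0],[17,19],[34,18],[48,0]]
[[6,18],[11,0],[17,19],[34,18],[48,0]]
[[6,18],[11,0],[17,19],[34,18],[48,0]]
[[6,18],[11,0],[17,19],[34,18],[48,14],[50,0]]
[[6,18],[11,0],[17,19],[34,18],[48,14],[50,0]]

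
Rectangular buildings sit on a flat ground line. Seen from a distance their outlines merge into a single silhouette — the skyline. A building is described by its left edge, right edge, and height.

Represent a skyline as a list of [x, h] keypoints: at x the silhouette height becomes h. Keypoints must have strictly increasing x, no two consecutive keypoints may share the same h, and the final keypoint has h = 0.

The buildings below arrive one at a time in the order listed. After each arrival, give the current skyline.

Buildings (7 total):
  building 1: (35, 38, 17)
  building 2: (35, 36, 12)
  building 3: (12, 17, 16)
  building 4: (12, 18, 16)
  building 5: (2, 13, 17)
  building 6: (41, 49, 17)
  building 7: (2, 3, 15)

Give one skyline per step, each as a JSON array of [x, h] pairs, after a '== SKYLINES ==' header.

== SKYLINES ==
[[35,17],[38,0]]
[[35,17],[38,0]]
[[12,16],[17,0],[35,17],[38,0]]
[[12,16],[18,0],[35,17],[38,0]]
[[2,17],[13,16],[18,0],[35,17],[38,0]]
[[2,17],[13,16],[18,0],[35,17],[38,0],[41,17],[49,0]]
[[2,17],[13,16],[18,0],[35,17],[38,0],[41,17],[49,0]]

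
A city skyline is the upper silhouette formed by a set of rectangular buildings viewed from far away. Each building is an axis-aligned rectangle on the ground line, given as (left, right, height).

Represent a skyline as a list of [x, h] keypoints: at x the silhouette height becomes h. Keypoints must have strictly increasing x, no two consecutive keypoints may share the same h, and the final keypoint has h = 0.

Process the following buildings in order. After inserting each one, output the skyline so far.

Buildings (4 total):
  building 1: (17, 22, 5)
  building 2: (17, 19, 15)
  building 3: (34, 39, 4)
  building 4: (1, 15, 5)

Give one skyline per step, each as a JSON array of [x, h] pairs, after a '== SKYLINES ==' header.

== SKYLINES ==
[[17,5],[22,0]]
[[17,15],[19,5],[22,0]]
[[17,15],[19,5],[22,0],[34,4],[39,0]]
[[1,5],[15,0],[17,15],[19,5],[22,0],[34,4],[39,0]]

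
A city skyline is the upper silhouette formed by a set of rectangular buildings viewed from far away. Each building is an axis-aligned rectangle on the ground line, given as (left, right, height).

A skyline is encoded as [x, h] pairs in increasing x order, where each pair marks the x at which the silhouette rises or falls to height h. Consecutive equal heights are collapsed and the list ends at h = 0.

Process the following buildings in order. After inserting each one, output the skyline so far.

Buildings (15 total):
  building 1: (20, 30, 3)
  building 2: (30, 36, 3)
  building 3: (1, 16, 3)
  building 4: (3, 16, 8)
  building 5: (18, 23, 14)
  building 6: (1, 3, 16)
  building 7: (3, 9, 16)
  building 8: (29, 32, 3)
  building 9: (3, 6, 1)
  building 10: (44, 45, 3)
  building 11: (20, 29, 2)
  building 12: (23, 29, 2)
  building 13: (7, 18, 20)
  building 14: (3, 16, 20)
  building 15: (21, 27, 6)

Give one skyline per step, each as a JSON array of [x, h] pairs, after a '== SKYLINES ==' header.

== SKYLINES ==
[[20,3],[30,0]]
[[20,3],[36,0]]
[[1,3],[16,0],[20,3],[36,0]]
[[1,3],[3,8],[16,0],[20,3],[36,0]]
[[1,3],[3,8],[16,0],[18,14],[23,3],[36,0]]
[[1,16],[3,8],[16,0],[18,14],[23,3],[36,0]]
[[1,16],[9,8],[16,0],[18,14],[23,3],[36,0]]
[[1,16],[9,8],[16,0],[18,14],[23,3],[36,0]]
[[1,16],[9,8],[16,0],[18,14],[23,3],[36,0]]
[[1,16],[9,8],[16,0],[18,14],[23,3],[36,0],[44,3],[45,0]]
[[1,16],[9,8],[16,0],[18,14],[23,3],[36,0],[44,3],[45,0]]
[[1,16],[9,8],[16,0],[18,14],[23,3],[36,0],[44,3],[45,0]]
[[1,16],[7,20],[18,14],[23,3],[36,0],[44,3],[45,0]]
[[1,16],[3,20],[18,14],[23,3],[36,0],[44,3],[45,0]]
[[1,16],[3,20],[18,14],[23,6],[27,3],[36,0],[44,3],[45,0]]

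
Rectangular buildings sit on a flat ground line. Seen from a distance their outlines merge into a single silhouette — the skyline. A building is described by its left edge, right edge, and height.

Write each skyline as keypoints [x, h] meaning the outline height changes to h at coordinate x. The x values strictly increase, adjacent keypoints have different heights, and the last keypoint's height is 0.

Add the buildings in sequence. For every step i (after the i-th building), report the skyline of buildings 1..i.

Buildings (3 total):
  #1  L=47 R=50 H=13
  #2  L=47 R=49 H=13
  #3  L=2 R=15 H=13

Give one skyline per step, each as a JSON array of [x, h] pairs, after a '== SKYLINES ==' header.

== SKYLINES ==
[[47,13],[50,0]]
[[47,13],[50,0]]
[[2,13],[15,0],[47,13],[50,0]]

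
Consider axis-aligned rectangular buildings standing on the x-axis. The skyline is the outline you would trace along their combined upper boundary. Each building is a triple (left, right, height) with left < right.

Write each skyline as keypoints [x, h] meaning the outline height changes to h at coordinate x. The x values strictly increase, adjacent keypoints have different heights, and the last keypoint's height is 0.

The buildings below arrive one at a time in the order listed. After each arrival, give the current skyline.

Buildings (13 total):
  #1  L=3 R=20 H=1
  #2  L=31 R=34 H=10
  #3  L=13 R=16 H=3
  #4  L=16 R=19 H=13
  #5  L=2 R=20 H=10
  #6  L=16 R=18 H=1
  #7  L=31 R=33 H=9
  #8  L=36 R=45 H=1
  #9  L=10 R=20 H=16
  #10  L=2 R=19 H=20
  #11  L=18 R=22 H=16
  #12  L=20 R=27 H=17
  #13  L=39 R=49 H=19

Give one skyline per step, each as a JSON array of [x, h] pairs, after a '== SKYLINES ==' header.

== SKYLINES ==
[[3,1],[20,0]]
[[3,1],[20,0],[31,10],[34,0]]
[[3,1],[13,3],[16,1],[20,0],[31,10],[34,0]]
[[3,1],[13,3],[16,13],[19,1],[20,0],[31,10],[34,0]]
[[2,10],[16,13],[19,10],[20,0],[31,10],[34,0]]
[[2,10],[16,13],[19,10],[20,0],[31,10],[34,0]]
[[2,10],[16,13],[19,10],[20,0],[31,10],[34,0]]
[[2,10],[16,13],[19,10],[20,0],[31,10],[34,0],[36,1],[45,0]]
[[2,10],[10,16],[20,0],[31,10],[34,0],[36,1],[45,0]]
[[2,20],[19,16],[20,0],[31,10],[34,0],[36,1],[45,0]]
[[2,20],[19,16],[22,0],[31,10],[34,0],[36,1],[45,0]]
[[2,20],[19,16],[20,17],[27,0],[31,10],[34,0],[36,1],[45,0]]
[[2,20],[19,16],[20,17],[27,0],[31,10],[34,0],[36,1],[39,19],[49,0]]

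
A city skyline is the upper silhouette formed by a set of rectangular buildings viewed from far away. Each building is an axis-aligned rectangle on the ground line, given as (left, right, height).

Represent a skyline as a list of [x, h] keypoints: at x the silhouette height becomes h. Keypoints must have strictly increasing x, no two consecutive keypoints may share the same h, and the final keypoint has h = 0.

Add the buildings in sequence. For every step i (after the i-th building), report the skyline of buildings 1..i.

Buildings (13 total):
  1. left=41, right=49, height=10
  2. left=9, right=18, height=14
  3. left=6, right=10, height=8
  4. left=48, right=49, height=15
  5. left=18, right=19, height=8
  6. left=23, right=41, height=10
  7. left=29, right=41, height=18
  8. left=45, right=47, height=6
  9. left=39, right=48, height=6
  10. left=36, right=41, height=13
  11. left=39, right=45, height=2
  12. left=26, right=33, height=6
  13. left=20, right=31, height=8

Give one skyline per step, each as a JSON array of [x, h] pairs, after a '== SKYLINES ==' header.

== SKYLINES ==
[[41,10],[49,0]]
[[9,14],[18,0],[41,10],[49,0]]
[[6,8],[9,14],[18,0],[41,10],[49,0]]
[[6,8],[9,14],[18,0],[41,10],[48,15],[49,0]]
[[6,8],[9,14],[18,8],[19,0],[41,10],[48,15],[49,0]]
[[6,8],[9,14],[18,8],[19,0],[23,10],[48,15],[49,0]]
[[6,8],[9,14],[18,8],[19,0],[23,10],[29,18],[41,10],[48,15],[49,0]]
[[6,8],[9,14],[18,8],[19,0],[23,10],[29,18],[41,10],[48,15],[49,0]]
[[6,8],[9,14],[18,8],[19,0],[23,10],[29,18],[41,10],[48,15],[49,0]]
[[6,8],[9,14],[18,8],[19,0],[23,10],[29,18],[41,10],[48,15],[49,0]]
[[6,8],[9,14],[18,8],[19,0],[23,10],[29,18],[41,10],[48,15],[49,0]]
[[6,8],[9,14],[18,8],[19,0],[23,10],[29,18],[41,10],[48,15],[49,0]]
[[6,8],[9,14],[18,8],[19,0],[20,8],[23,10],[29,18],[41,10],[48,15],[49,0]]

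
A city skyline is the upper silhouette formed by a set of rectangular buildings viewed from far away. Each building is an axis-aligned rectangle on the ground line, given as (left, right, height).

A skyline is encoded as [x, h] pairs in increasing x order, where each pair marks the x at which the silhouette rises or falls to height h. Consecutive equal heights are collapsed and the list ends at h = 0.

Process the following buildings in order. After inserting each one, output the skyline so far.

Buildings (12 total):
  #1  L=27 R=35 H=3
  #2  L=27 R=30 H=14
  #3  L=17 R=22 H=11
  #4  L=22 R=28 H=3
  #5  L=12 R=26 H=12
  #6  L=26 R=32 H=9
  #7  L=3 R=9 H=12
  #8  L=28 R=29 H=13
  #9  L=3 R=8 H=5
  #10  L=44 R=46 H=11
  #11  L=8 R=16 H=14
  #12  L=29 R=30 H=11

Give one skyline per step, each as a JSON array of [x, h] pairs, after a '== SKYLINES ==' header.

== SKYLINES ==
[[27,3],[35,0]]
[[27,14],[30,3],[35,0]]
[[17,11],[22,0],[27,14],[30,3],[35,0]]
[[17,11],[22,3],[27,14],[30,3],[35,0]]
[[12,12],[26,3],[27,14],[30,3],[35,0]]
[[12,12],[26,9],[27,14],[30,9],[32,3],[35,0]]
[[3,12],[9,0],[12,12],[26,9],[27,14],[30,9],[32,3],[35,0]]
[[3,12],[9,0],[12,12],[26,9],[27,14],[30,9],[32,3],[35,0]]
[[3,12],[9,0],[12,12],[26,9],[27,14],[30,9],[32,3],[35,0]]
[[3,12],[9,0],[12,12],[26,9],[27,14],[30,9],[32,3],[35,0],[44,11],[46,0]]
[[3,12],[8,14],[16,12],[26,9],[27,14],[30,9],[32,3],[35,0],[44,11],[46,0]]
[[3,12],[8,14],[16,12],[26,9],[27,14],[30,9],[32,3],[35,0],[44,11],[46,0]]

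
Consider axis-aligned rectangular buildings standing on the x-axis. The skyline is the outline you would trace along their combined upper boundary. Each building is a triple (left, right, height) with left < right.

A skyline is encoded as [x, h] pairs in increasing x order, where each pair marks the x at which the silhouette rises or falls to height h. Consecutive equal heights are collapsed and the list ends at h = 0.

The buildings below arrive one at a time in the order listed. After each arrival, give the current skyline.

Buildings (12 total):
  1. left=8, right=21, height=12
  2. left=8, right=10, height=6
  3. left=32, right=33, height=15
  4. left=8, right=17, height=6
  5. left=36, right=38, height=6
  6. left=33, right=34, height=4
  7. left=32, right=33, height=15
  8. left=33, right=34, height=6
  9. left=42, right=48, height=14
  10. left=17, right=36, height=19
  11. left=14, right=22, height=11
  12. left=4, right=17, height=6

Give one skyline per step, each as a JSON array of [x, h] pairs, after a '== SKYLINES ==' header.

== SKYLINES ==
[[8,12],[21,0]]
[[8,12],[21,0]]
[[8,12],[21,0],[32,15],[33,0]]
[[8,12],[21,0],[32,15],[33,0]]
[[8,12],[21,0],[32,15],[33,0],[36,6],[38,0]]
[[8,12],[21,0],[32,15],[33,4],[34,0],[36,6],[38,0]]
[[8,12],[21,0],[32,15],[33,4],[34,0],[36,6],[38,0]]
[[8,12],[21,0],[32,15],[33,6],[34,0],[36,6],[38,0]]
[[8,12],[21,0],[32,15],[33,6],[34,0],[36,6],[38,0],[42,14],[48,0]]
[[8,12],[17,19],[36,6],[38,0],[42,14],[48,0]]
[[8,12],[17,19],[36,6],[38,0],[42,14],[48,0]]
[[4,6],[8,12],[17,19],[36,6],[38,0],[42,14],[48,0]]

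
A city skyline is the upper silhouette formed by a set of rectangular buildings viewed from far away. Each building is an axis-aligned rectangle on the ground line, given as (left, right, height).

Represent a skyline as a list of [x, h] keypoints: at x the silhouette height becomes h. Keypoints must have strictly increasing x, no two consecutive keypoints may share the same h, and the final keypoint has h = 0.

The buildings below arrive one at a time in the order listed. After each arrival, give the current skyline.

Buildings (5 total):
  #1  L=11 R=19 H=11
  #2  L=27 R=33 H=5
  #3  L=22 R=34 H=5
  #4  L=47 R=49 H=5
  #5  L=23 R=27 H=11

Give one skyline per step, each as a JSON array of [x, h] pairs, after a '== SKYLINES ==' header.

== SKYLINES ==
[[11,11],[19,0]]
[[11,11],[19,0],[27,5],[33,0]]
[[11,11],[19,0],[22,5],[34,0]]
[[11,11],[19,0],[22,5],[34,0],[47,5],[49,0]]
[[11,11],[19,0],[22,5],[23,11],[27,5],[34,0],[47,5],[49,0]]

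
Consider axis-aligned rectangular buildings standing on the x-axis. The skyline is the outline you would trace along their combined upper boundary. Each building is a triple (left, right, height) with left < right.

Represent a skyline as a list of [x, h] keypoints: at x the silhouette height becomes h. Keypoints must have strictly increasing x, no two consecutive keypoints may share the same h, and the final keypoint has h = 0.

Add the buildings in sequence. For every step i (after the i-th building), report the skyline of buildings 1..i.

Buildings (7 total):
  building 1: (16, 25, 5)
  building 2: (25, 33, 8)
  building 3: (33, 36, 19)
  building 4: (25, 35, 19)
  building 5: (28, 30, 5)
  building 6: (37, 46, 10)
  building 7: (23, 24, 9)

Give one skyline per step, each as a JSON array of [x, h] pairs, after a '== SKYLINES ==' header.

== SKYLINES ==
[[16,5],[25,0]]
[[16,5],[25,8],[33,0]]
[[16,5],[25,8],[33,19],[36,0]]
[[16,5],[25,19],[36,0]]
[[16,5],[25,19],[36,0]]
[[16,5],[25,19],[36,0],[37,10],[46,0]]
[[16,5],[23,9],[24,5],[25,19],[36,0],[37,10],[46,0]]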